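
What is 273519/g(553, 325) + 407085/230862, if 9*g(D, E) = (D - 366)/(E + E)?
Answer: 123133054962065/14390398 ≈ 8.5566e+6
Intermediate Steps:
g(D, E) = (-366 + D)/(18*E) (g(D, E) = ((D - 366)/(E + E))/9 = ((-366 + D)/((2*E)))/9 = ((-366 + D)*(1/(2*E)))/9 = ((-366 + D)/(2*E))/9 = (-366 + D)/(18*E))
273519/g(553, 325) + 407085/230862 = 273519/(((1/18)*(-366 + 553)/325)) + 407085/230862 = 273519/(((1/18)*(1/325)*187)) + 407085*(1/230862) = 273519/(187/5850) + 135695/76954 = 273519*(5850/187) + 135695/76954 = 1600086150/187 + 135695/76954 = 123133054962065/14390398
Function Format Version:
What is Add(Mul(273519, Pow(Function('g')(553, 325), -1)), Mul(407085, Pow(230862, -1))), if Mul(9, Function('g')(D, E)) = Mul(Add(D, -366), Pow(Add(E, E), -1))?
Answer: Rational(123133054962065, 14390398) ≈ 8.5566e+6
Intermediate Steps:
Function('g')(D, E) = Mul(Rational(1, 18), Pow(E, -1), Add(-366, D)) (Function('g')(D, E) = Mul(Rational(1, 9), Mul(Add(D, -366), Pow(Add(E, E), -1))) = Mul(Rational(1, 9), Mul(Add(-366, D), Pow(Mul(2, E), -1))) = Mul(Rational(1, 9), Mul(Add(-366, D), Mul(Rational(1, 2), Pow(E, -1)))) = Mul(Rational(1, 9), Mul(Rational(1, 2), Pow(E, -1), Add(-366, D))) = Mul(Rational(1, 18), Pow(E, -1), Add(-366, D)))
Add(Mul(273519, Pow(Function('g')(553, 325), -1)), Mul(407085, Pow(230862, -1))) = Add(Mul(273519, Pow(Mul(Rational(1, 18), Pow(325, -1), Add(-366, 553)), -1)), Mul(407085, Pow(230862, -1))) = Add(Mul(273519, Pow(Mul(Rational(1, 18), Rational(1, 325), 187), -1)), Mul(407085, Rational(1, 230862))) = Add(Mul(273519, Pow(Rational(187, 5850), -1)), Rational(135695, 76954)) = Add(Mul(273519, Rational(5850, 187)), Rational(135695, 76954)) = Add(Rational(1600086150, 187), Rational(135695, 76954)) = Rational(123133054962065, 14390398)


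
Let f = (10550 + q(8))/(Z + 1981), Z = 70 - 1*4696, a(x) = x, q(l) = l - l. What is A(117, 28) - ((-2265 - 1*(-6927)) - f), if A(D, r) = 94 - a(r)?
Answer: -2433394/529 ≈ -4600.0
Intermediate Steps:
q(l) = 0
Z = -4626 (Z = 70 - 4696 = -4626)
f = -2110/529 (f = (10550 + 0)/(-4626 + 1981) = 10550/(-2645) = 10550*(-1/2645) = -2110/529 ≈ -3.9887)
A(D, r) = 94 - r
A(117, 28) - ((-2265 - 1*(-6927)) - f) = (94 - 1*28) - ((-2265 - 1*(-6927)) - 1*(-2110/529)) = (94 - 28) - ((-2265 + 6927) + 2110/529) = 66 - (4662 + 2110/529) = 66 - 1*2468308/529 = 66 - 2468308/529 = -2433394/529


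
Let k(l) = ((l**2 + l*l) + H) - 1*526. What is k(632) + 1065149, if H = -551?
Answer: 1862920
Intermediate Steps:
k(l) = -1077 + 2*l**2 (k(l) = ((l**2 + l*l) - 551) - 1*526 = ((l**2 + l**2) - 551) - 526 = (2*l**2 - 551) - 526 = (-551 + 2*l**2) - 526 = -1077 + 2*l**2)
k(632) + 1065149 = (-1077 + 2*632**2) + 1065149 = (-1077 + 2*399424) + 1065149 = (-1077 + 798848) + 1065149 = 797771 + 1065149 = 1862920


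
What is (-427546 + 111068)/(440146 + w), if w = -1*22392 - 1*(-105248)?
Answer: -158239/261501 ≈ -0.60512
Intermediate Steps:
w = 82856 (w = -22392 + 105248 = 82856)
(-427546 + 111068)/(440146 + w) = (-427546 + 111068)/(440146 + 82856) = -316478/523002 = -316478*1/523002 = -158239/261501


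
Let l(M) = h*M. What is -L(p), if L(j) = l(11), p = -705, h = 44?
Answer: -484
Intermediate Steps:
l(M) = 44*M
L(j) = 484 (L(j) = 44*11 = 484)
-L(p) = -1*484 = -484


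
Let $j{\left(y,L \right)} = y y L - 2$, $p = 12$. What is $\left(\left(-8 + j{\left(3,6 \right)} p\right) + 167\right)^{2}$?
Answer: $613089$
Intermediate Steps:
$j{\left(y,L \right)} = -2 + L y^{2}$ ($j{\left(y,L \right)} = y^{2} L - 2 = L y^{2} - 2 = -2 + L y^{2}$)
$\left(\left(-8 + j{\left(3,6 \right)} p\right) + 167\right)^{2} = \left(\left(-8 + \left(-2 + 6 \cdot 3^{2}\right) 12\right) + 167\right)^{2} = \left(\left(-8 + \left(-2 + 6 \cdot 9\right) 12\right) + 167\right)^{2} = \left(\left(-8 + \left(-2 + 54\right) 12\right) + 167\right)^{2} = \left(\left(-8 + 52 \cdot 12\right) + 167\right)^{2} = \left(\left(-8 + 624\right) + 167\right)^{2} = \left(616 + 167\right)^{2} = 783^{2} = 613089$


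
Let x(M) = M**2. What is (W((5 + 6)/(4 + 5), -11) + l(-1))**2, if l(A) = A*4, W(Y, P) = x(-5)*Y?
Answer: 57121/81 ≈ 705.20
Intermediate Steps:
W(Y, P) = 25*Y (W(Y, P) = (-5)**2*Y = 25*Y)
l(A) = 4*A
(W((5 + 6)/(4 + 5), -11) + l(-1))**2 = (25*((5 + 6)/(4 + 5)) + 4*(-1))**2 = (25*(11/9) - 4)**2 = (275/9 - 4)**2 = (239/9)**2 = 57121/81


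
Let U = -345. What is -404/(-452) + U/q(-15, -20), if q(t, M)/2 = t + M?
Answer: 9211/1582 ≈ 5.8224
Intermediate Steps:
q(t, M) = 2*M + 2*t (q(t, M) = 2*(t + M) = 2*(M + t) = 2*M + 2*t)
-404/(-452) + U/q(-15, -20) = -404/(-452) - 345/(2*(-20) + 2*(-15)) = -404*(-1/452) - 345/(-40 - 30) = 101/113 - 345/(-70) = 101/113 - 345*(-1/70) = 101/113 + 69/14 = 9211/1582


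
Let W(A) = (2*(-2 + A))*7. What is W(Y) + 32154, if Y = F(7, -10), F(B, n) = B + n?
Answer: 32084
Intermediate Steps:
Y = -3 (Y = 7 - 10 = -3)
W(A) = -28 + 14*A (W(A) = (-4 + 2*A)*7 = -28 + 14*A)
W(Y) + 32154 = (-28 + 14*(-3)) + 32154 = (-28 - 42) + 32154 = -70 + 32154 = 32084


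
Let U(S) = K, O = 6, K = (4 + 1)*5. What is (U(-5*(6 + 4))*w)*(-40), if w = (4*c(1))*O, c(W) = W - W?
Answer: 0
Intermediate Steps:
c(W) = 0
K = 25 (K = 5*5 = 25)
U(S) = 25
w = 0 (w = (4*0)*6 = 0*6 = 0)
(U(-5*(6 + 4))*w)*(-40) = (25*0)*(-40) = 0*(-40) = 0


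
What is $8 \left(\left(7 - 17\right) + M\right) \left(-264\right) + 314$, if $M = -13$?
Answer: $48890$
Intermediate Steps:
$8 \left(\left(7 - 17\right) + M\right) \left(-264\right) + 314 = 8 \left(\left(7 - 17\right) - 13\right) \left(-264\right) + 314 = 8 \left(-10 - 13\right) \left(-264\right) + 314 = 8 \left(-23\right) \left(-264\right) + 314 = \left(-184\right) \left(-264\right) + 314 = 48576 + 314 = 48890$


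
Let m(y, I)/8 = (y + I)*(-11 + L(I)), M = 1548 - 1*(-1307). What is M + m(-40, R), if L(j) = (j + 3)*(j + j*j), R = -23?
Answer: 5108879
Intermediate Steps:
M = 2855 (M = 1548 + 1307 = 2855)
L(j) = (3 + j)*(j + j²)
m(y, I) = 8*(-11 + I*(3 + I² + 4*I))*(I + y) (m(y, I) = 8*((y + I)*(-11 + I*(3 + I² + 4*I))) = 8*((I + y)*(-11 + I*(3 + I² + 4*I))) = 8*((-11 + I*(3 + I² + 4*I))*(I + y)) = 8*(-11 + I*(3 + I² + 4*I))*(I + y))
M + m(-40, R) = 2855 + (-88*(-23) - 88*(-40) + 8*(-23)²*(3 + (-23)² + 4*(-23)) + 8*(-23)*(-40)*(3 + (-23)² + 4*(-23))) = 2855 + (2024 + 3520 + 8*529*(3 + 529 - 92) + 8*(-23)*(-40)*(3 + 529 - 92)) = 2855 + (2024 + 3520 + 8*529*440 + 8*(-23)*(-40)*440) = 2855 + (2024 + 3520 + 1862080 + 3238400) = 2855 + 5106024 = 5108879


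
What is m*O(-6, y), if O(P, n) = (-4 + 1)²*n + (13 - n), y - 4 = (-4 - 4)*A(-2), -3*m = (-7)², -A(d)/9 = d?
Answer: 18081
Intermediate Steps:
A(d) = -9*d
m = -49/3 (m = -⅓*(-7)² = -⅓*49 = -49/3 ≈ -16.333)
y = -140 (y = 4 + (-4 - 4)*(-9*(-2)) = 4 - 8*18 = 4 - 144 = -140)
O(P, n) = 13 + 8*n (O(P, n) = (-3)²*n + (13 - n) = 9*n + (13 - n) = 13 + 8*n)
m*O(-6, y) = -49*(13 + 8*(-140))/3 = -49*(13 - 1120)/3 = -49/3*(-1107) = 18081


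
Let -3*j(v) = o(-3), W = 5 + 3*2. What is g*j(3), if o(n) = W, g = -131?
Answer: 1441/3 ≈ 480.33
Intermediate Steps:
W = 11 (W = 5 + 6 = 11)
o(n) = 11
j(v) = -11/3 (j(v) = -1/3*11 = -11/3)
g*j(3) = -131*(-11/3) = 1441/3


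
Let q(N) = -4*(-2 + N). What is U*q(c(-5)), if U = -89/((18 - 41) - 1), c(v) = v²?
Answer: -2047/6 ≈ -341.17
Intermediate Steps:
q(N) = 8 - 4*N
U = 89/24 (U = -89/(-23 - 1) = -89/(-24) = -89*(-1/24) = 89/24 ≈ 3.7083)
U*q(c(-5)) = 89*(8 - 4*(-5)²)/24 = 89*(8 - 4*25)/24 = 89*(8 - 100)/24 = (89/24)*(-92) = -2047/6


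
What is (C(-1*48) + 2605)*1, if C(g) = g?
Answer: 2557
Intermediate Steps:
(C(-1*48) + 2605)*1 = (-1*48 + 2605)*1 = (-48 + 2605)*1 = 2557*1 = 2557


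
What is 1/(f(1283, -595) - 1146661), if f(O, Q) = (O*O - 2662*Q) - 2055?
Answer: 1/2081263 ≈ 4.8048e-7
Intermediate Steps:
f(O, Q) = -2055 + O**2 - 2662*Q (f(O, Q) = (O**2 - 2662*Q) - 2055 = -2055 + O**2 - 2662*Q)
1/(f(1283, -595) - 1146661) = 1/((-2055 + 1283**2 - 2662*(-595)) - 1146661) = 1/((-2055 + 1646089 + 1583890) - 1146661) = 1/(3227924 - 1146661) = 1/2081263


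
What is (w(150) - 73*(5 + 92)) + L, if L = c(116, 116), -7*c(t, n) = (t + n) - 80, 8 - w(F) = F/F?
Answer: -49670/7 ≈ -7095.7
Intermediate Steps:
w(F) = 7 (w(F) = 8 - F/F = 8 - 1*1 = 8 - 1 = 7)
c(t, n) = 80/7 - n/7 - t/7 (c(t, n) = -((t + n) - 80)/7 = -((n + t) - 80)/7 = -(-80 + n + t)/7 = 80/7 - n/7 - t/7)
L = -152/7 (L = 80/7 - ⅐*116 - ⅐*116 = 80/7 - 116/7 - 116/7 = -152/7 ≈ -21.714)
(w(150) - 73*(5 + 92)) + L = (7 - 73*(5 + 92)) - 152/7 = (7 - 73*97) - 152/7 = (7 - 7081) - 152/7 = -7074 - 152/7 = -49670/7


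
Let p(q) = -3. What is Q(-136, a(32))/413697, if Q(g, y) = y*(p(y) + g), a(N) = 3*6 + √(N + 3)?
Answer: -834/137899 - 139*√35/413697 ≈ -0.0080357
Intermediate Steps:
a(N) = 18 + √(3 + N)
Q(g, y) = y*(-3 + g)
Q(-136, a(32))/413697 = ((18 + √(3 + 32))*(-3 - 136))/413697 = ((18 + √35)*(-139))*(1/413697) = (-2502 - 139*√35)*(1/413697) = -834/137899 - 139*√35/413697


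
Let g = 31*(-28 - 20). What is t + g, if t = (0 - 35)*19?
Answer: -2153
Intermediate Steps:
g = -1488 (g = 31*(-48) = -1488)
t = -665 (t = -35*19 = -665)
t + g = -665 - 1488 = -2153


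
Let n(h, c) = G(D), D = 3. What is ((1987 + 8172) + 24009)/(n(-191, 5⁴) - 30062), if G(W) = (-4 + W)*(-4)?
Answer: -17084/15029 ≈ -1.1367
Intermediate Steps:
G(W) = 16 - 4*W
n(h, c) = 4 (n(h, c) = 16 - 4*3 = 16 - 12 = 4)
((1987 + 8172) + 24009)/(n(-191, 5⁴) - 30062) = ((1987 + 8172) + 24009)/(4 - 30062) = (10159 + 24009)/(-30058) = 34168*(-1/30058) = -17084/15029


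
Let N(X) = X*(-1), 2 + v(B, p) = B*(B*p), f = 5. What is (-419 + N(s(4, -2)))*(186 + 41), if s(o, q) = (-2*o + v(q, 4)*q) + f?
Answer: -88076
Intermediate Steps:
v(B, p) = -2 + p*B² (v(B, p) = -2 + B*(B*p) = -2 + p*B²)
s(o, q) = 5 - 2*o + q*(-2 + 4*q²) (s(o, q) = (-2*o + (-2 + 4*q²)*q) + 5 = (-2*o + q*(-2 + 4*q²)) + 5 = 5 - 2*o + q*(-2 + 4*q²))
N(X) = -X
(-419 + N(s(4, -2)))*(186 + 41) = (-419 - (5 - 2*4 - 2*(-2) + 4*(-2)³))*(186 + 41) = (-419 - (5 - 8 + 4 + 4*(-8)))*227 = (-419 - (5 - 8 + 4 - 32))*227 = (-419 - 1*(-31))*227 = (-419 + 31)*227 = -388*227 = -88076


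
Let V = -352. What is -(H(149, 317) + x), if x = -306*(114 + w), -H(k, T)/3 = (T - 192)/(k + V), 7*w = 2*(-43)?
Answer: 902559/29 ≈ 31123.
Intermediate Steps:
w = -86/7 (w = (2*(-43))/7 = (⅐)*(-86) = -86/7 ≈ -12.286)
H(k, T) = -3*(-192 + T)/(-352 + k) (H(k, T) = -3*(T - 192)/(k - 352) = -3*(-192 + T)/(-352 + k))
x = -217872/7 (x = -306*(114 - 86/7) = -306*712/7 = -217872/7 ≈ -31125.)
-(H(149, 317) + x) = -(3*(192 - 1*317)/(-352 + 149) - 217872/7) = -(3*(192 - 317)/(-203) - 217872/7) = -(3*(-1/203)*(-125) - 217872/7) = -(375/203 - 217872/7) = -1*(-902559/29) = 902559/29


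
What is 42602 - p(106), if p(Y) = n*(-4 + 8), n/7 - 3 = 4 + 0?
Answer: 42406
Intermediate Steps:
n = 49 (n = 21 + 7*(4 + 0) = 21 + 7*4 = 21 + 28 = 49)
p(Y) = 196 (p(Y) = 49*(-4 + 8) = 49*4 = 196)
42602 - p(106) = 42602 - 1*196 = 42602 - 196 = 42406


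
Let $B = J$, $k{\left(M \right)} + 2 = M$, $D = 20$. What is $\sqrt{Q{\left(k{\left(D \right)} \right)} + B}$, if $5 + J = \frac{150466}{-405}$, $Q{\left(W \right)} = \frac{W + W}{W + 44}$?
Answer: $\frac{i \sqrt{731589305}}{1395} \approx 19.389 i$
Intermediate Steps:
$k{\left(M \right)} = -2 + M$
$Q{\left(W \right)} = \frac{2 W}{44 + W}$
$J = - \frac{152491}{405}$ ($J = -5 + \frac{150466}{-405} = -5 + 150466 \left(- \frac{1}{405}\right) = -5 - \frac{150466}{405} = - \frac{152491}{405} \approx -376.52$)
$B = - \frac{152491}{405} \approx -376.52$
$\sqrt{Q{\left(k{\left(D \right)} \right)} + B} = \sqrt{\frac{2 \left(-2 + 20\right)}{44 + \left(-2 + 20\right)} - \frac{152491}{405}} = \sqrt{2 \cdot 18 \frac{1}{44 + 18} - \frac{152491}{405}} = \sqrt{2 \cdot 18 \cdot \frac{1}{62} - \frac{152491}{405}} = \sqrt{\frac{18}{31} - \frac{152491}{405}} = \sqrt{- \frac{4719931}{12555}} = \frac{i \sqrt{731589305}}{1395}$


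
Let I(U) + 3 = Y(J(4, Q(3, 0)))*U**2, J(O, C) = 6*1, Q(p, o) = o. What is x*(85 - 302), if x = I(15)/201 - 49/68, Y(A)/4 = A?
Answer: -25833633/4556 ≈ -5670.2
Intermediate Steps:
J(O, C) = 6
Y(A) = 4*A
I(U) = -3 + 24*U**2 (I(U) = -3 + (4*6)*U**2 = -3 + 24*U**2)
x = 119049/4556 (x = (-3 + 24*15**2)/201 - 49/68 = (-3 + 24*225)*(1/201) - 49*1/68 = (-3 + 5400)*(1/201) - 49/68 = 5397*(1/201) - 49/68 = 1799/67 - 49/68 = 119049/4556 ≈ 26.130)
x*(85 - 302) = 119049*(85 - 302)/4556 = (119049/4556)*(-217) = -25833633/4556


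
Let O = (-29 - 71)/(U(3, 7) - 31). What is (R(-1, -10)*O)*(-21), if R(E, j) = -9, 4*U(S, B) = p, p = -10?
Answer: 37800/67 ≈ 564.18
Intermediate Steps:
U(S, B) = -5/2 (U(S, B) = (¼)*(-10) = -5/2)
O = 200/67 (O = (-29 - 71)/(-5/2 - 31) = -100/(-67/2) = -100*(-2/67) = 200/67 ≈ 2.9851)
(R(-1, -10)*O)*(-21) = -9*200/67*(-21) = -1800/67*(-21) = 37800/67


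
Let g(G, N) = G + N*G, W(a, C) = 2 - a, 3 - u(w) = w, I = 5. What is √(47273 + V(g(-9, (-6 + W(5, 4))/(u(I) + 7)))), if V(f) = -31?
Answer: √47242 ≈ 217.35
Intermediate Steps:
u(w) = 3 - w
g(G, N) = G + G*N
√(47273 + V(g(-9, (-6 + W(5, 4))/(u(I) + 7)))) = √(47273 - 31) = √47242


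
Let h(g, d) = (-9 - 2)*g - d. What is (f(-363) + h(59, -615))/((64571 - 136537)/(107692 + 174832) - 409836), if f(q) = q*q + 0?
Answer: -3721829914/11578857803 ≈ -0.32143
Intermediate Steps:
f(q) = q² (f(q) = q² + 0 = q²)
h(g, d) = -d - 11*g (h(g, d) = -11*g - d = -d - 11*g)
(f(-363) + h(59, -615))/((64571 - 136537)/(107692 + 174832) - 409836) = ((-363)² + (-1*(-615) - 11*59))/((64571 - 136537)/(107692 + 174832) - 409836) = (131769 + (615 - 649))/(-71966/282524 - 409836) = (131769 - 34)/(-71966*1/282524 - 409836) = 131735/(-35983/141262 - 409836) = 131735/(-57894289015/141262) = 131735*(-141262/57894289015) = -3721829914/11578857803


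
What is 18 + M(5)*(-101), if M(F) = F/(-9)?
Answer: 667/9 ≈ 74.111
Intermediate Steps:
M(F) = -F/9 (M(F) = F*(-⅑) = -F/9)
18 + M(5)*(-101) = 18 - ⅑*5*(-101) = 18 - 5/9*(-101) = 18 + 505/9 = 667/9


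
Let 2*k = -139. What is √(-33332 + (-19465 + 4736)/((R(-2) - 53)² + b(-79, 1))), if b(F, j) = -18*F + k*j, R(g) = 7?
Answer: 9*I*√19805010134/6937 ≈ 182.58*I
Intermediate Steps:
k = -139/2 (k = (½)*(-139) = -139/2 ≈ -69.500)
b(F, j) = -18*F - 139*j/2
√(-33332 + (-19465 + 4736)/((R(-2) - 53)² + b(-79, 1))) = √(-33332 + (-19465 + 4736)/((7 - 53)² + (-18*(-79) - 139/2*1))) = √(-33332 - 14729/((-46)² + (1422 - 139/2))) = √(-33332 - 14729/(2116 + 2705/2)) = √(-33332 - 14729/6937/2) = √(-33332 - 14729*2/6937) = √(-33332 - 29458/6937) = √(-231253542/6937) = 9*I*√19805010134/6937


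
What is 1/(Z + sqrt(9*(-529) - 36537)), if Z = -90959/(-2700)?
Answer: 245589300/309335959681 - 7290000*I*sqrt(41298)/309335959681 ≈ 0.00079392 - 0.0047892*I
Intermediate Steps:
Z = 90959/2700 (Z = -90959*(-1/2700) = 90959/2700 ≈ 33.689)
1/(Z + sqrt(9*(-529) - 36537)) = 1/(90959/2700 + sqrt(9*(-529) - 36537)) = 1/(90959/2700 + sqrt(-4761 - 36537)) = 1/(90959/2700 + sqrt(-41298)) = 1/(90959/2700 + I*sqrt(41298))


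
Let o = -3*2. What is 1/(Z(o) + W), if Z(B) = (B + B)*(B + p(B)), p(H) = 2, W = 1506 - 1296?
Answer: 1/258 ≈ 0.0038760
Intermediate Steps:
W = 210
o = -6
Z(B) = 2*B*(2 + B) (Z(B) = (B + B)*(B + 2) = (2*B)*(2 + B) = 2*B*(2 + B))
1/(Z(o) + W) = 1/(2*(-6)*(2 - 6) + 210) = 1/(2*(-6)*(-4) + 210) = 1/(48 + 210) = 1/258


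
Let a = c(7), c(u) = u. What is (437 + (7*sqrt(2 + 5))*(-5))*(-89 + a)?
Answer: -35834 + 2870*sqrt(7) ≈ -28241.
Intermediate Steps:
a = 7
(437 + (7*sqrt(2 + 5))*(-5))*(-89 + a) = (437 + (7*sqrt(2 + 5))*(-5))*(-89 + 7) = (437 + (7*sqrt(7))*(-5))*(-82) = (437 - 35*sqrt(7))*(-82) = -35834 + 2870*sqrt(7)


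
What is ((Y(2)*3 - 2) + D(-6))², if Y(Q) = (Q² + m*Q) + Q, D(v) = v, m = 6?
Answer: 2116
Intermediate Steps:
Y(Q) = Q² + 7*Q (Y(Q) = (Q² + 6*Q) + Q = Q² + 7*Q)
((Y(2)*3 - 2) + D(-6))² = (((2*(7 + 2))*3 - 2) - 6)² = (((2*9)*3 - 2) - 6)² = ((18*3 - 2) - 6)² = ((54 - 2) - 6)² = (52 - 6)² = 46² = 2116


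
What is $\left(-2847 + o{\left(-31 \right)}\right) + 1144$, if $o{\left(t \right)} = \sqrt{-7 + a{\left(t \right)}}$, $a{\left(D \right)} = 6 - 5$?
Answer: $-1703 + i \sqrt{6} \approx -1703.0 + 2.4495 i$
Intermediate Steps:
$a{\left(D \right)} = 1$ ($a{\left(D \right)} = 6 - 5 = 1$)
$o{\left(t \right)} = i \sqrt{6}$ ($o{\left(t \right)} = \sqrt{-7 + 1} = \sqrt{-6} = i \sqrt{6}$)
$\left(-2847 + o{\left(-31 \right)}\right) + 1144 = \left(-2847 + i \sqrt{6}\right) + 1144 = -1703 + i \sqrt{6}$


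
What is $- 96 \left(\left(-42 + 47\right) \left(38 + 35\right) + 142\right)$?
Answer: $-48672$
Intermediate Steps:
$- 96 \left(\left(-42 + 47\right) \left(38 + 35\right) + 142\right) = - 96 \left(5 \cdot 73 + 142\right) = - 96 \left(365 + 142\right) = \left(-96\right) 507 = -48672$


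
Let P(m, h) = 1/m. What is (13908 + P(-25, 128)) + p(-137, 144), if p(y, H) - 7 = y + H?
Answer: 348049/25 ≈ 13922.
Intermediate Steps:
p(y, H) = 7 + H + y (p(y, H) = 7 + (y + H) = 7 + (H + y) = 7 + H + y)
(13908 + P(-25, 128)) + p(-137, 144) = (13908 + 1/(-25)) + (7 + 144 - 137) = (13908 - 1/25) + 14 = 347699/25 + 14 = 348049/25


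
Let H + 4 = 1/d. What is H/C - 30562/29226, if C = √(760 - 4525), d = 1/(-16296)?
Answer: -15281/14613 + 3260*I*√3765/753 ≈ -1.0457 + 265.65*I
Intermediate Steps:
d = -1/16296 ≈ -6.1365e-5
H = -16300 (H = -4 + 1/(-1/16296) = -4 - 16296 = -16300)
C = I*√3765 (C = √(-3765) = I*√3765 ≈ 61.36*I)
H/C - 30562/29226 = -16300*(-I*√3765/3765) - 30562/29226 = -(-3260)*I*√3765/753 - 30562*1/29226 = 3260*I*√3765/753 - 15281/14613 = -15281/14613 + 3260*I*√3765/753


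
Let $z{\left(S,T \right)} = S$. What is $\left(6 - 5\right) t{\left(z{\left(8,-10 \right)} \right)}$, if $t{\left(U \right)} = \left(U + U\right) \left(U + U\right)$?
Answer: $256$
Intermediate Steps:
$t{\left(U \right)} = 4 U^{2}$ ($t{\left(U \right)} = 2 U 2 U = 4 U^{2}$)
$\left(6 - 5\right) t{\left(z{\left(8,-10 \right)} \right)} = \left(6 - 5\right) 4 \cdot 8^{2} = 1 \cdot 4 \cdot 64 = 1 \cdot 256 = 256$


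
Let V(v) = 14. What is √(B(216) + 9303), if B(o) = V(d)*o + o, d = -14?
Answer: √12543 ≈ 112.00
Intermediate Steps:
B(o) = 15*o (B(o) = 14*o + o = 15*o)
√(B(216) + 9303) = √(15*216 + 9303) = √(3240 + 9303) = √12543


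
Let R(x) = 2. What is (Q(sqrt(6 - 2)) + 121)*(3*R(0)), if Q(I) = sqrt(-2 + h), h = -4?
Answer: 726 + 6*I*sqrt(6) ≈ 726.0 + 14.697*I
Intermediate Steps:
Q(I) = I*sqrt(6) (Q(I) = sqrt(-2 - 4) = sqrt(-6) = I*sqrt(6))
(Q(sqrt(6 - 2)) + 121)*(3*R(0)) = (I*sqrt(6) + 121)*(3*2) = (121 + I*sqrt(6))*6 = 726 + 6*I*sqrt(6)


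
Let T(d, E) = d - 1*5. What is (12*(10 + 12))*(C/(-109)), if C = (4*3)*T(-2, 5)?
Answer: 22176/109 ≈ 203.45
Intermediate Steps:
T(d, E) = -5 + d (T(d, E) = d - 5 = -5 + d)
C = -84 (C = (4*3)*(-5 - 2) = 12*(-7) = -84)
(12*(10 + 12))*(C/(-109)) = (12*(10 + 12))*(-84/(-109)) = (12*22)*(-84*(-1/109)) = 264*(84/109) = 22176/109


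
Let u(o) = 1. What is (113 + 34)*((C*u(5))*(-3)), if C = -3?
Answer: 1323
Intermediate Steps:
(113 + 34)*((C*u(5))*(-3)) = (113 + 34)*(-3*1*(-3)) = 147*(-3*(-3)) = 147*9 = 1323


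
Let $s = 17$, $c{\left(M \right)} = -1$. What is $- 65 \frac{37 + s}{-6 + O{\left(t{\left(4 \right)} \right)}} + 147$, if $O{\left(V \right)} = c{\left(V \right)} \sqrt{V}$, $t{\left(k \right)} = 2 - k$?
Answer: $\frac{13323}{19} - \frac{1755 i \sqrt{2}}{19} \approx 701.21 - 130.63 i$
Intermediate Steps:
$O{\left(V \right)} = - \sqrt{V}$
$- 65 \frac{37 + s}{-6 + O{\left(t{\left(4 \right)} \right)}} + 147 = - 65 \frac{37 + 17}{-6 - \sqrt{2 - 4}} + 147 = - 65 \frac{54}{-6 - \sqrt{2 - 4}} + 147 = - 65 \frac{54}{-6 - \sqrt{-2}} + 147 = - 65 \frac{54}{-6 - i \sqrt{2}} + 147 = - \frac{3510}{-6 - i \sqrt{2}} + 147 = 147 - \frac{3510}{-6 - i \sqrt{2}}$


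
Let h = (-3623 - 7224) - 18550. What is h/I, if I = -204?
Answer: 9799/68 ≈ 144.10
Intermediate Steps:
h = -29397 (h = -10847 - 18550 = -29397)
h/I = -29397/(-204) = -29397*(-1/204) = 9799/68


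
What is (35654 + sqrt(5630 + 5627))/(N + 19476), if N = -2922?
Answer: 17827/8277 + sqrt(11257)/16554 ≈ 2.1602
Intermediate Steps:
(35654 + sqrt(5630 + 5627))/(N + 19476) = (35654 + sqrt(5630 + 5627))/(-2922 + 19476) = (35654 + sqrt(11257))/16554 = (35654 + sqrt(11257))*(1/16554) = 17827/8277 + sqrt(11257)/16554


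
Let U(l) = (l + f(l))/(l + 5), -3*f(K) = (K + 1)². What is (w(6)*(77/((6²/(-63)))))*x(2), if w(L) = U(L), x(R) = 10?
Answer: 7595/6 ≈ 1265.8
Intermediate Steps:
f(K) = -(1 + K)²/3 (f(K) = -(K + 1)²/3 = -(1 + K)²/3)
U(l) = (l - (1 + l)²/3)/(5 + l) (U(l) = (l - (1 + l)²/3)/(l + 5) = (l - (1 + l)²/3)/(5 + l))
w(L) = (-1 + L - L²)/(3*(5 + L))
(w(6)*(77/((6²/(-63)))))*x(2) = (((-1 + 6 - 1*6²)/(3*(5 + 6)))*(77/((6²/(-63)))))*10 = (((⅓)*(-1 + 6 - 1*36)/11)*(77/((36*(-1/63)))))*10 = (((⅓)*(1/11)*(-1 + 6 - 36))*(77/(-4/7)))*10 = (((⅓)*(1/11)*(-31))*(77*(-7/4)))*10 = -31/33*(-539/4)*10 = (1519/12)*10 = 7595/6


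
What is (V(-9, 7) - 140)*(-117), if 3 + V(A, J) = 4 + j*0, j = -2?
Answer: 16263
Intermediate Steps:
V(A, J) = 1 (V(A, J) = -3 + (4 - 2*0) = -3 + (4 + 0) = -3 + 4 = 1)
(V(-9, 7) - 140)*(-117) = (1 - 140)*(-117) = -139*(-117) = 16263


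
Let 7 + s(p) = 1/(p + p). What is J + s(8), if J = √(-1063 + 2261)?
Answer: -111/16 + √1198 ≈ 27.675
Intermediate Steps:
s(p) = -7 + 1/(2*p) (s(p) = -7 + 1/(p + p) = -7 + 1/(2*p))
J = √1198 ≈ 34.612
J + s(8) = √1198 + (-7 + (½)/8) = √1198 + (-7 + (½)*(⅛)) = √1198 + (-7 + 1/16) = √1198 - 111/16 = -111/16 + √1198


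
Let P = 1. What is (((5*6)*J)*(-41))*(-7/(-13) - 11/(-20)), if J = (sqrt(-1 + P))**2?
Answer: 0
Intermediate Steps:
J = 0 (J = (sqrt(-1 + 1))**2 = (sqrt(0))**2 = 0**2 = 0)
(((5*6)*J)*(-41))*(-7/(-13) - 11/(-20)) = (((5*6)*0)*(-41))*(-7/(-13) - 11/(-20)) = ((30*0)*(-41))*(-7*(-1/13) - 11*(-1/20)) = (0*(-41))*(7/13 + 11/20) = 0*(283/260) = 0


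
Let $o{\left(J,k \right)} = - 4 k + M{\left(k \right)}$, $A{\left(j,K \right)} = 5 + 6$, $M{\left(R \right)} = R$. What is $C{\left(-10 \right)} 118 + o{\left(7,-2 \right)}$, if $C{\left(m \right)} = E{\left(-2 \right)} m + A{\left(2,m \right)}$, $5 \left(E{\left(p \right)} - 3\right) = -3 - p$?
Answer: $-2000$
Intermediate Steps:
$A{\left(j,K \right)} = 11$
$E{\left(p \right)} = \frac{12}{5} - \frac{p}{5}$ ($E{\left(p \right)} = 3 + \frac{-3 - p}{5} = 3 - \left(\frac{3}{5} + \frac{p}{5}\right) = \frac{12}{5} - \frac{p}{5}$)
$o{\left(J,k \right)} = - 3 k$ ($o{\left(J,k \right)} = - 4 k + k = - 3 k$)
$C{\left(m \right)} = 11 + \frac{14 m}{5}$ ($C{\left(m \right)} = \left(\frac{12}{5} - - \frac{2}{5}\right) m + 11 = \left(\frac{12}{5} + \frac{2}{5}\right) m + 11 = \frac{14 m}{5} + 11 = 11 + \frac{14 m}{5}$)
$C{\left(-10 \right)} 118 + o{\left(7,-2 \right)} = \left(11 + \frac{14}{5} \left(-10\right)\right) 118 - -6 = \left(11 - 28\right) 118 + 6 = \left(-17\right) 118 + 6 = -2006 + 6 = -2000$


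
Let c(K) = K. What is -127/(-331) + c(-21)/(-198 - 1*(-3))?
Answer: 10572/21515 ≈ 0.49138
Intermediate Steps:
-127/(-331) + c(-21)/(-198 - 1*(-3)) = -127/(-331) - 21/(-198 - 1*(-3)) = -127*(-1/331) - 21/(-198 + 3) = 127/331 - 21/(-195) = 127/331 - 21*(-1/195) = 127/331 + 7/65 = 10572/21515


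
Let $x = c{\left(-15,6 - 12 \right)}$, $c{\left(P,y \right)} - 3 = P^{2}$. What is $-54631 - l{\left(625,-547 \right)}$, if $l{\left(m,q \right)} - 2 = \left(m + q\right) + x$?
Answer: $-54939$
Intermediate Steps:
$c{\left(P,y \right)} = 3 + P^{2}$
$x = 228$ ($x = 3 + \left(-15\right)^{2} = 3 + 225 = 228$)
$l{\left(m,q \right)} = 230 + m + q$ ($l{\left(m,q \right)} = 2 + \left(\left(m + q\right) + 228\right) = 2 + \left(228 + m + q\right) = 230 + m + q$)
$-54631 - l{\left(625,-547 \right)} = -54631 - \left(230 + 625 - 547\right) = -54631 - 308 = -54939$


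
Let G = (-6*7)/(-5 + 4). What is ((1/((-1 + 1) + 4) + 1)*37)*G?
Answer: 3885/2 ≈ 1942.5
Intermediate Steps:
G = 42 (G = -42/(-1) = -42*(-1) = 42)
((1/((-1 + 1) + 4) + 1)*37)*G = ((1/((-1 + 1) + 4) + 1)*37)*42 = ((1/(0 + 4) + 1)*37)*42 = ((1/4 + 1)*37)*42 = ((¼ + 1)*37)*42 = ((5/4)*37)*42 = (185/4)*42 = 3885/2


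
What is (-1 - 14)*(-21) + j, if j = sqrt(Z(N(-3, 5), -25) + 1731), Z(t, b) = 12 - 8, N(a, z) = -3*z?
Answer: 315 + sqrt(1735) ≈ 356.65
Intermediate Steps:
Z(t, b) = 4
j = sqrt(1735) (j = sqrt(4 + 1731) = sqrt(1735) ≈ 41.653)
(-1 - 14)*(-21) + j = (-1 - 14)*(-21) + sqrt(1735) = -15*(-21) + sqrt(1735) = 315 + sqrt(1735)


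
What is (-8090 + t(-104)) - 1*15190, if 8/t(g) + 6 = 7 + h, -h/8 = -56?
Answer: -10452712/449 ≈ -23280.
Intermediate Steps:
h = 448 (h = -8*(-56) = 448)
t(g) = 8/449 (t(g) = 8/(-6 + (7 + 448)) = 8/(-6 + 455) = 8/449)
(-8090 + t(-104)) - 1*15190 = (-8090 + 8/449) - 1*15190 = -3632402/449 - 15190 = -10452712/449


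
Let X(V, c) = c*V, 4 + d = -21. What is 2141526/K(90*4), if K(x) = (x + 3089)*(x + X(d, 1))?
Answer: 2141526/1155415 ≈ 1.8535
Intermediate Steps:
d = -25 (d = -4 - 21 = -25)
X(V, c) = V*c
K(x) = (-25 + x)*(3089 + x) (K(x) = (x + 3089)*(x - 25*1) = (3089 + x)*(x - 25) = (3089 + x)*(-25 + x) = (-25 + x)*(3089 + x))
2141526/K(90*4) = 2141526/(-77225 + (90*4)² + 3064*(90*4)) = 2141526/(-77225 + 360² + 3064*360) = 2141526/(-77225 + 129600 + 1103040) = 2141526/1155415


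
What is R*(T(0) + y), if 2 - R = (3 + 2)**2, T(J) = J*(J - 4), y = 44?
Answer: -1012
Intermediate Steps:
T(J) = J*(-4 + J)
R = -23 (R = 2 - (3 + 2)**2 = 2 - 1*5**2 = 2 - 1*25 = 2 - 25 = -23)
R*(T(0) + y) = -23*(0*(-4 + 0) + 44) = -23*(0*(-4) + 44) = -23*(0 + 44) = -23*44 = -1012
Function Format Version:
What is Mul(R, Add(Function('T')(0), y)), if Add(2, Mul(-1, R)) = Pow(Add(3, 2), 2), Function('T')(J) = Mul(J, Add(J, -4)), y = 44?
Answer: -1012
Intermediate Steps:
Function('T')(J) = Mul(J, Add(-4, J))
R = -23 (R = Add(2, Mul(-1, Pow(Add(3, 2), 2))) = Add(2, Mul(-1, Pow(5, 2))) = Add(2, Mul(-1, 25)) = Add(2, -25) = -23)
Mul(R, Add(Function('T')(0), y)) = Mul(-23, Add(Mul(0, Add(-4, 0)), 44)) = Mul(-23, Add(Mul(0, -4), 44)) = Mul(-23, Add(0, 44)) = Mul(-23, 44) = -1012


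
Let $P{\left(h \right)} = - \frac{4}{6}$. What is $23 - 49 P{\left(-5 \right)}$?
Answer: $\frac{167}{3} \approx 55.667$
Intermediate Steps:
$P{\left(h \right)} = - \frac{2}{3}$ ($P{\left(h \right)} = \left(-4\right) \frac{1}{6} = - \frac{2}{3}$)
$23 - 49 P{\left(-5 \right)} = 23 - - \frac{98}{3} = 23 + \frac{98}{3} = \frac{167}{3}$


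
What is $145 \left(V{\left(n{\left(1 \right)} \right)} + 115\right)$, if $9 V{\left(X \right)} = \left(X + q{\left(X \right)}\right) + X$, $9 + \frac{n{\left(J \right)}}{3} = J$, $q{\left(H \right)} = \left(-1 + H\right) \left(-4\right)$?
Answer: $\frac{157615}{9} \approx 17513.0$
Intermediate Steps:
$q{\left(H \right)} = 4 - 4 H$
$n{\left(J \right)} = -27 + 3 J$
$V{\left(X \right)} = \frac{4}{9} - \frac{2 X}{9}$ ($V{\left(X \right)} = \frac{\left(X - \left(-4 + 4 X\right)\right) + X}{9} = \frac{\left(4 - 3 X\right) + X}{9} = \frac{4 - 2 X}{9} = \frac{4}{9} - \frac{2 X}{9}$)
$145 \left(V{\left(n{\left(1 \right)} \right)} + 115\right) = 145 \left(\left(\frac{4}{9} - \frac{2 \left(-27 + 3 \cdot 1\right)}{9}\right) + 115\right) = 145 \left(\left(\frac{4}{9} - \frac{2 \left(-27 + 3\right)}{9}\right) + 115\right) = 145 \left(\left(\frac{4}{9} - - \frac{16}{3}\right) + 115\right) = 145 \left(\left(\frac{4}{9} + \frac{16}{3}\right) + 115\right) = 145 \left(\frac{52}{9} + 115\right) = 145 \cdot \frac{1087}{9} = \frac{157615}{9}$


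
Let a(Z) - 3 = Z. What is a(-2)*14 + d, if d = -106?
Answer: -92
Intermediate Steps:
a(Z) = 3 + Z
a(-2)*14 + d = (3 - 2)*14 - 106 = 1*14 - 106 = 14 - 106 = -92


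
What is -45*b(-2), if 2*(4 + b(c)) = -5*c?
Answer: -45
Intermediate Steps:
b(c) = -4 - 5*c/2 (b(c) = -4 + (-5*c)/2 = -4 - 5*c/2)
-45*b(-2) = -45*(-4 - 5/2*(-2)) = -45*(-4 + 5) = -45*1 = -45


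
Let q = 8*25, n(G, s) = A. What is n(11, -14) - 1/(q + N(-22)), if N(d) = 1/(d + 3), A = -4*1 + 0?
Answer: -15215/3799 ≈ -4.0050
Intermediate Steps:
A = -4 (A = -4 + 0 = -4)
n(G, s) = -4
N(d) = 1/(3 + d)
q = 200
n(11, -14) - 1/(q + N(-22)) = -4 - 1/(200 + 1/(3 - 22)) = -4 - 1/(200 + 1/(-19)) = -4 - 1/(200 - 1/19) = -4 - 1/3799/19 = -4 - 1*19/3799 = -4 - 19/3799 = -15215/3799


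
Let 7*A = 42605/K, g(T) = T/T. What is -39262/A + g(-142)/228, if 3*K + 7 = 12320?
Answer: -257186316587/9713940 ≈ -26476.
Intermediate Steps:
K = 12313/3 (K = -7/3 + (1/3)*12320 = -7/3 + 12320/3 = 12313/3 ≈ 4104.3)
g(T) = 1
A = 127815/86191 (A = (42605/(12313/3))/7 = (42605*(3/12313))/7 = (1/7)*(127815/12313) = 127815/86191 ≈ 1.4829)
-39262/A + g(-142)/228 = -39262/127815/86191 + 1/228 = -39262*86191/127815 + 1*(1/228) = -3384031042/127815 + 1/228 = -257186316587/9713940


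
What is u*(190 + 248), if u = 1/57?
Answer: 146/19 ≈ 7.6842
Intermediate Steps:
u = 1/57 ≈ 0.017544
u*(190 + 248) = (190 + 248)/57 = (1/57)*438 = 146/19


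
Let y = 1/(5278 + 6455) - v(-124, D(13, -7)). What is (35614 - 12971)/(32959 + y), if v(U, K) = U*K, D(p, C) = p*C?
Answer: 265670319/254312776 ≈ 1.0447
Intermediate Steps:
D(p, C) = C*p
v(U, K) = K*U
y = -132395171/11733 (y = 1/(5278 + 6455) - (-7*13)*(-124) = 1/11733 - (-91)*(-124) = 1/11733 - 1*11284 = 1/11733 - 11284 = -132395171/11733 ≈ -11284.)
(35614 - 12971)/(32959 + y) = (35614 - 12971)/(32959 - 132395171/11733) = 22643/(254312776/11733) = 22643*(11733/254312776) = 265670319/254312776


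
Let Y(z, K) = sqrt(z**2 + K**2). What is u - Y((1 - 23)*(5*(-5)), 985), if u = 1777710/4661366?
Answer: 888855/2330683 - 5*sqrt(50909) ≈ -1127.8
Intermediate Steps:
u = 888855/2330683 (u = 1777710*(1/4661366) = 888855/2330683 ≈ 0.38137)
Y(z, K) = sqrt(K**2 + z**2)
u - Y((1 - 23)*(5*(-5)), 985) = 888855/2330683 - sqrt(985**2 + ((1 - 23)*(5*(-5)))**2) = 888855/2330683 - sqrt(970225 + (-22*(-25))**2) = 888855/2330683 - sqrt(970225 + 550**2) = 888855/2330683 - sqrt(970225 + 302500) = 888855/2330683 - sqrt(1272725) = 888855/2330683 - 5*sqrt(50909)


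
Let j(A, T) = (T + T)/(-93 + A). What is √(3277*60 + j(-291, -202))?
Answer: √113253726/24 ≈ 443.42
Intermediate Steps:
j(A, T) = 2*T/(-93 + A) (j(A, T) = (2*T)/(-93 + A) = 2*T/(-93 + A))
√(3277*60 + j(-291, -202)) = √(3277*60 + 2*(-202)/(-93 - 291)) = √(196620 + 2*(-202)/(-384)) = √(196620 + 2*(-202)*(-1/384)) = √(196620 + 101/96) = √(18875621/96) = √113253726/24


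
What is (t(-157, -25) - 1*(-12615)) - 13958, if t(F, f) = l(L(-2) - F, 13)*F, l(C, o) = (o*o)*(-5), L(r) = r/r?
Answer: 131322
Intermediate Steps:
L(r) = 1
l(C, o) = -5*o² (l(C, o) = o²*(-5) = -5*o²)
t(F, f) = -845*F (t(F, f) = (-5*13²)*F = (-5*169)*F = -845*F)
(t(-157, -25) - 1*(-12615)) - 13958 = (-845*(-157) - 1*(-12615)) - 13958 = (132665 + 12615) - 13958 = 145280 - 13958 = 131322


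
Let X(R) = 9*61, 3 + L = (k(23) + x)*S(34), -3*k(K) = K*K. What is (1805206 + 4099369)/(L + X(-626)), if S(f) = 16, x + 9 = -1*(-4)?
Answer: -17713725/7066 ≈ -2506.9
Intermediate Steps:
k(K) = -K²/3 (k(K) = -K*K/3 = -K²/3)
x = -5 (x = -9 - 1*(-4) = -9 + 4 = -5)
L = -8713/3 (L = -3 + (-⅓*23² - 5)*16 = -3 + (-⅓*529 - 5)*16 = -3 + (-529/3 - 5)*16 = -3 - 544/3*16 = -3 - 8704/3 = -8713/3 ≈ -2904.3)
X(R) = 549
(1805206 + 4099369)/(L + X(-626)) = (1805206 + 4099369)/(-8713/3 + 549) = 5904575/(-7066/3) = 5904575*(-3/7066) = -17713725/7066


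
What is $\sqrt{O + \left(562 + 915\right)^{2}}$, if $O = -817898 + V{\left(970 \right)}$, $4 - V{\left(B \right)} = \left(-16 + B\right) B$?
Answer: $3 \sqrt{48695} \approx 662.01$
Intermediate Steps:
$V{\left(B \right)} = 4 - B \left(-16 + B\right)$ ($V{\left(B \right)} = 4 - \left(-16 + B\right) B = 4 - B \left(-16 + B\right)$)
$O = -1743274$ ($O = -817898 + \left(4 - 970^{2} + 16 \cdot 970\right) = -817898 + \left(4 - 940900 + 15520\right) = -817898 - 925376 = -1743274$)
$\sqrt{O + \left(562 + 915\right)^{2}} = \sqrt{-1743274 + \left(562 + 915\right)^{2}} = \sqrt{-1743274 + 1477^{2}} = \sqrt{-1743274 + 2181529} = \sqrt{438255} = 3 \sqrt{48695}$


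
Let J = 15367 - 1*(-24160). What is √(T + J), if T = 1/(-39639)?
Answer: 8*√970418928102/39639 ≈ 198.81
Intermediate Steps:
J = 39527 (J = 15367 + 24160 = 39527)
T = -1/39639 ≈ -2.5228e-5
√(T + J) = √(-1/39639 + 39527) = √(1566810752/39639) = 8*√970418928102/39639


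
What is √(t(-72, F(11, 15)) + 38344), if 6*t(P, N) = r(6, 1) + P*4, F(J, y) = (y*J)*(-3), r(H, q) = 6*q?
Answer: √38297 ≈ 195.70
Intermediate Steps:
F(J, y) = -3*J*y (F(J, y) = (J*y)*(-3) = -3*J*y)
t(P, N) = 1 + 2*P/3 (t(P, N) = (6*1 + P*4)/6 = (6 + 4*P)/6 = 1 + 2*P/3)
√(t(-72, F(11, 15)) + 38344) = √((1 + (⅔)*(-72)) + 38344) = √((1 - 48) + 38344) = √(-47 + 38344) = √38297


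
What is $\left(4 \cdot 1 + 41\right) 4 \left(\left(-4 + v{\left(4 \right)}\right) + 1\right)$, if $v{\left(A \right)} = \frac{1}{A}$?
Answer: $-495$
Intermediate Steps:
$\left(4 \cdot 1 + 41\right) 4 \left(\left(-4 + v{\left(4 \right)}\right) + 1\right) = \left(4 \cdot 1 + 41\right) 4 \left(\left(-4 + \frac{1}{4}\right) + 1\right) = \left(4 + 41\right) 4 \left(\left(-4 + \frac{1}{4}\right) + 1\right) = 45 \cdot 4 \left(- \frac{15}{4} + 1\right) = 45 \cdot 4 \left(- \frac{11}{4}\right) = 45 \left(-11\right) = -495$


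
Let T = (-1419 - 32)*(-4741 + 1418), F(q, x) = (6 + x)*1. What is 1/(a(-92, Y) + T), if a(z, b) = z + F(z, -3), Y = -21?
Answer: 1/4821584 ≈ 2.0740e-7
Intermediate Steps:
F(q, x) = 6 + x
a(z, b) = 3 + z (a(z, b) = z + (6 - 3) = z + 3 = 3 + z)
T = 4821673 (T = -1451*(-3323) = 4821673)
1/(a(-92, Y) + T) = 1/((3 - 92) + 4821673) = 1/(-89 + 4821673) = 1/4821584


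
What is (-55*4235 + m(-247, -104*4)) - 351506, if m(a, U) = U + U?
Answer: -585263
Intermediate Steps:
m(a, U) = 2*U
(-55*4235 + m(-247, -104*4)) - 351506 = (-55*4235 + 2*(-104*4)) - 351506 = (-232925 + 2*(-416)) - 351506 = (-232925 - 832) - 351506 = -233757 - 351506 = -585263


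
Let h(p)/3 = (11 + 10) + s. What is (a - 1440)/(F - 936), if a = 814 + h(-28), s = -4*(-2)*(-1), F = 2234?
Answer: -587/1298 ≈ -0.45223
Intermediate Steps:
s = -8 (s = 8*(-1) = -8)
h(p) = 39 (h(p) = 3*((11 + 10) - 8) = 3*(21 - 8) = 3*13 = 39)
a = 853 (a = 814 + 39 = 853)
(a - 1440)/(F - 936) = (853 - 1440)/(2234 - 936) = -587/1298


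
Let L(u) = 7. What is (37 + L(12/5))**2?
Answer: 1936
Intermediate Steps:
(37 + L(12/5))**2 = (37 + 7)**2 = 44**2 = 1936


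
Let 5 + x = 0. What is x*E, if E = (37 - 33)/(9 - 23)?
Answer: 10/7 ≈ 1.4286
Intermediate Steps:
E = -2/7 (E = 4/(-14) = 4*(-1/14) = -2/7 ≈ -0.28571)
x = -5 (x = -5 + 0 = -5)
x*E = -5*(-2/7) = 10/7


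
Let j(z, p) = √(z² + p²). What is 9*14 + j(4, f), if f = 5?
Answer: 126 + √41 ≈ 132.40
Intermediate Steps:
j(z, p) = √(p² + z²)
9*14 + j(4, f) = 9*14 + √(5² + 4²) = 126 + √(25 + 16) = 126 + √41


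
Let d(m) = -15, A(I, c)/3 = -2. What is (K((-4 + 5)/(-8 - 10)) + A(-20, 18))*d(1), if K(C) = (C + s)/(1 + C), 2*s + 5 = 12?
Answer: 600/17 ≈ 35.294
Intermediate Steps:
A(I, c) = -6 (A(I, c) = 3*(-2) = -6)
s = 7/2 (s = -5/2 + (½)*12 = -5/2 + 6 = 7/2 ≈ 3.5000)
K(C) = (7/2 + C)/(1 + C) (K(C) = (C + 7/2)/(1 + C) = (7/2 + C)/(1 + C))
(K((-4 + 5)/(-8 - 10)) + A(-20, 18))*d(1) = ((7/2 + (-4 + 5)/(-8 - 10))/(1 + (-4 + 5)/(-8 - 10)) - 6)*(-15) = ((7/2 + 1/(-18))/(1 + 1/(-18)) - 6)*(-15) = ((7/2 + 1*(-1/18))/(1 + 1*(-1/18)) - 6)*(-15) = ((7/2 - 1/18)/(1 - 1/18) - 6)*(-15) = ((31/9)/(17/18) - 6)*(-15) = ((18/17)*(31/9) - 6)*(-15) = (62/17 - 6)*(-15) = -40/17*(-15) = 600/17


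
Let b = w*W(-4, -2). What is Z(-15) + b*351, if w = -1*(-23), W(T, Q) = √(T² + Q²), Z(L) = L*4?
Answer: -60 + 16146*√5 ≈ 36044.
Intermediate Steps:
Z(L) = 4*L
W(T, Q) = √(Q² + T²)
w = 23
b = 46*√5 (b = 23*√((-2)² + (-4)²) = 23*√(4 + 16) = 23*√20 = 23*(2*√5) = 46*√5 ≈ 102.86)
Z(-15) + b*351 = 4*(-15) + (46*√5)*351 = -60 + 16146*√5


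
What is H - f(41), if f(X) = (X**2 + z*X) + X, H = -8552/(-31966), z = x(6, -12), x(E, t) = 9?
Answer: -33416177/15983 ≈ -2090.7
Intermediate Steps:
z = 9
H = 4276/15983 (H = -8552*(-1/31966) = 4276/15983 ≈ 0.26753)
f(X) = X**2 + 10*X (f(X) = (X**2 + 9*X) + X = X**2 + 10*X)
H - f(41) = 4276/15983 - 41*(10 + 41) = 4276/15983 - 41*51 = 4276/15983 - 1*2091 = 4276/15983 - 2091 = -33416177/15983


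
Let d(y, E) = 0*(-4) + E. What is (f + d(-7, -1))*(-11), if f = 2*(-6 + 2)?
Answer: 99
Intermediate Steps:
f = -8 (f = 2*(-4) = -8)
d(y, E) = E (d(y, E) = 0 + E = E)
(f + d(-7, -1))*(-11) = (-8 - 1)*(-11) = -9*(-11) = 99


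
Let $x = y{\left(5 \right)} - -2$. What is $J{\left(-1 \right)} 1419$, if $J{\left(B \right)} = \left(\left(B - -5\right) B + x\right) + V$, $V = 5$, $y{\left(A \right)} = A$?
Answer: $11352$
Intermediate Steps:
$x = 7$ ($x = 5 - -2 = 5 + 2 = 7$)
$J{\left(B \right)} = 12 + B \left(5 + B\right)$ ($J{\left(B \right)} = \left(\left(B - -5\right) B + 7\right) + 5 = \left(\left(B + 5\right) B + 7\right) + 5 = \left(\left(5 + B\right) B + 7\right) + 5 = \left(B \left(5 + B\right) + 7\right) + 5 = \left(7 + B \left(5 + B\right)\right) + 5 = 12 + B \left(5 + B\right)$)
$J{\left(-1 \right)} 1419 = \left(12 + \left(-1\right)^{2} + 5 \left(-1\right)\right) 1419 = \left(12 + 1 - 5\right) 1419 = 8 \cdot 1419 = 11352$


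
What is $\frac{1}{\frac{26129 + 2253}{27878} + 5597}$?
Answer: $\frac{13939}{78030774} \approx 0.00017863$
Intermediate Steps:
$\frac{1}{\frac{26129 + 2253}{27878} + 5597} = \frac{1}{28382 \cdot \frac{1}{27878} + 5597} = \frac{1}{\frac{14191}{13939} + 5597} = \frac{1}{\frac{78030774}{13939}} = \frac{13939}{78030774}$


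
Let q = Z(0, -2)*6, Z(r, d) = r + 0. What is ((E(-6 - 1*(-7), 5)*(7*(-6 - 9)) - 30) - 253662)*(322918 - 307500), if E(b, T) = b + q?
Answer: -3913042146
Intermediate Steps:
Z(r, d) = r
q = 0 (q = 0*6 = 0)
E(b, T) = b (E(b, T) = b + 0 = b)
((E(-6 - 1*(-7), 5)*(7*(-6 - 9)) - 30) - 253662)*(322918 - 307500) = (((-6 - 1*(-7))*(7*(-6 - 9)) - 30) - 253662)*(322918 - 307500) = (((-6 + 7)*(7*(-15)) - 30) - 253662)*15418 = ((1*(-105) - 30) - 253662)*15418 = ((-105 - 30) - 253662)*15418 = (-135 - 253662)*15418 = -253797*15418 = -3913042146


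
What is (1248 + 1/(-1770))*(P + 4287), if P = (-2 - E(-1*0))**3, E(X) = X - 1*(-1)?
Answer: 313672178/59 ≈ 5.3165e+6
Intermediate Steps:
E(X) = 1 + X (E(X) = X + 1 = 1 + X)
P = -27 (P = (-2 - (1 - 1*0))**3 = (-2 - (1 + 0))**3 = (-2 - 1*1)**3 = (-2 - 1)**3 = (-3)**3 = -27)
(1248 + 1/(-1770))*(P + 4287) = (1248 + 1/(-1770))*(-27 + 4287) = (1248 - 1/1770)*4260 = (2208959/1770)*4260 = 313672178/59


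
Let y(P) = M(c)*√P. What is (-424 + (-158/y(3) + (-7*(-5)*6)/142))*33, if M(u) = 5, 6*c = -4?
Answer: -989967/71 - 1738*√3/5 ≈ -14545.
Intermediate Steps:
c = -⅔ (c = (⅙)*(-4) = -⅔ ≈ -0.66667)
y(P) = 5*√P
(-424 + (-158/y(3) + (-7*(-5)*6)/142))*33 = (-424 + (-158*√3/15 + (-7*(-5)*6)/142))*33 = (-424 + (-158*√3/15 + (35*6)*(1/142)))*33 = (-424 + (-158*√3/15 + 210*(1/142)))*33 = (-424 + (-158*√3/15 + 105/71))*33 = (-424 + (105/71 - 158*√3/15))*33 = (-29999/71 - 158*√3/15)*33 = -989967/71 - 1738*√3/5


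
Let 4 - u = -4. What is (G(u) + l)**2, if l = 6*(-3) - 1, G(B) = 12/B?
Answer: 1225/4 ≈ 306.25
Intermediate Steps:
u = 8 (u = 4 - 1*(-4) = 4 + 4 = 8)
l = -19 (l = -18 - 1 = -19)
(G(u) + l)**2 = (12/8 - 19)**2 = (12*(1/8) - 19)**2 = (3/2 - 19)**2 = (-35/2)**2 = 1225/4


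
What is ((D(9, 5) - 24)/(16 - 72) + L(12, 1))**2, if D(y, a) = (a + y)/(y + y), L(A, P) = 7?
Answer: 13965169/254016 ≈ 54.978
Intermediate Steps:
D(y, a) = (a + y)/(2*y) (D(y, a) = (a + y)/((2*y)) = (a + y)*(1/(2*y)) = (a + y)/(2*y))
((D(9, 5) - 24)/(16 - 72) + L(12, 1))**2 = (((1/2)*(5 + 9)/9 - 24)/(16 - 72) + 7)**2 = (((1/2)*(1/9)*14 - 24)/(-56) + 7)**2 = ((7/9 - 24)*(-1/56) + 7)**2 = (-209/9*(-1/56) + 7)**2 = (209/504 + 7)**2 = (3737/504)**2 = 13965169/254016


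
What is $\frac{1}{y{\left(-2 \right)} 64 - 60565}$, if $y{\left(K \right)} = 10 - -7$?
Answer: $- \frac{1}{59477} \approx -1.6813 \cdot 10^{-5}$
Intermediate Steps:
$y{\left(K \right)} = 17$ ($y{\left(K \right)} = 10 + 7 = 17$)
$\frac{1}{y{\left(-2 \right)} 64 - 60565} = \frac{1}{17 \cdot 64 - 60565} = \frac{1}{1088 - 60565} = \frac{1}{-59477} = - \frac{1}{59477}$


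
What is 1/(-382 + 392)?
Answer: 1/10 ≈ 0.10000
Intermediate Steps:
1/(-382 + 392) = 1/10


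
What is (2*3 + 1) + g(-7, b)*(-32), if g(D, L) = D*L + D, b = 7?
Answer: 1799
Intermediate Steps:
g(D, L) = D + D*L
(2*3 + 1) + g(-7, b)*(-32) = (2*3 + 1) - 7*(1 + 7)*(-32) = (6 + 1) - 7*8*(-32) = 7 - 56*(-32) = 7 + 1792 = 1799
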